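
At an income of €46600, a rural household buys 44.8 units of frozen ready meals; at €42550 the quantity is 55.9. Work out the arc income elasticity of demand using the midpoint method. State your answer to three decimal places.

-2.426

ΔQ = 55.9 − 44.8 = 11.1; midpoint Q̄ = (44.8 + 55.9)/2 = 50.35.
ΔI = 42550 − 46600 = -4050; midpoint Ī = (46600 + 42550)/2 = 44575.
η = (ΔQ/Q̄) ÷ (ΔI/Ī) = (11.1/50.35) ÷ (-4050/44575) = -2.426.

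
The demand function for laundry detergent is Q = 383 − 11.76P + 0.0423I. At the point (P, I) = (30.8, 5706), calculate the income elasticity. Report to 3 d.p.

At P = 30.8, I = 5706: Q = 262.156.
Holding P constant, ∂Q/∂I = 0.0423.
η_I = (∂Q/∂I)·(I/Q) = 0.0423 × (5706/262.156) = 0.921.

0.921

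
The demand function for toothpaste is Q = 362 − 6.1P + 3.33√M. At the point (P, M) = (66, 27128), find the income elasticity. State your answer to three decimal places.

0.540

At P = 66, M = 27128: Q = 507.870.
Holding P constant, ∂Q/∂M = 3.33/(2√M) = 0.0101089.
η_M = (∂Q/∂M)·(M/Q) = 0.0101089 × (27128/507.870) = 0.540.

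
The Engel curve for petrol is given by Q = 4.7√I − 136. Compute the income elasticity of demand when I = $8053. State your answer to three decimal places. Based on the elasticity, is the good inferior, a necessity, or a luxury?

At I = 8053: Q = 285.771.
dQ/dI = 4.7/(2√I) = 0.0261872 at this income.
η = (dQ/dI)·(I/Q) = 0.0261872 × (8053/285.771) = 0.738.
Since 0 < η < 1, the good is a necessity.

0.738 (necessity)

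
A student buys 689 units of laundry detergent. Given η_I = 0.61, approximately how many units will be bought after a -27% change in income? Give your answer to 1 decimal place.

%ΔQ ≈ η × %ΔI = 0.61 × (-27%) = -16.47%.
New Q ≈ 689 × (1 − 0.1647) = 575.5.

575.5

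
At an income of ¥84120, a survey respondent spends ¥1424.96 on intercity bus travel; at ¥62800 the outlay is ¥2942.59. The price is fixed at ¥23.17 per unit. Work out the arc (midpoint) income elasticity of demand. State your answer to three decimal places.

-2.395

With a constant price, Q₁ = 1424.96/23.17 = 61.500 and Q₂ = 2942.59/23.17 = 127.000 (equivalently, work directly with expenditure since P cancels).
Midpoint %ΔQ = (2942.59 − 1424.96)/2183.78 = 0.69496; midpoint %ΔI = (62800 − 84120)/73460 = -0.29023.
η = 0.69496 / -0.29023 = -2.395.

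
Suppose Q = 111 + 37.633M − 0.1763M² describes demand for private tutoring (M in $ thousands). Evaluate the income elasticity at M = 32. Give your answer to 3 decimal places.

At M = 32: Q = 1134.7248.
dQ/dM = 37.633 − 0.3526M = 26.34980.
η = (dQ/dM)·(M/Q) = 26.34980 × (32/1134.7248) = 0.743.

0.743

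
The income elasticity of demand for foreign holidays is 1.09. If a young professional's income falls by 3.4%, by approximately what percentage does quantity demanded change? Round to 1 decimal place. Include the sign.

%ΔQ ≈ η × %ΔI = 1.09 × (-3.4%) = -3.7%.

-3.7%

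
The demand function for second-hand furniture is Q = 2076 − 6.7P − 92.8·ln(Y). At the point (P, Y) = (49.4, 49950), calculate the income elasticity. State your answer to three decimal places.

At P = 49.4, Y = 49950: Q = 741.037.
Holding P constant, ∂Q/∂Y = -92.8/Y = -0.00185786.
η_Y = (∂Q/∂Y)·(Y/Q) = -0.00185786 × (49950/741.037) = -0.125.

-0.125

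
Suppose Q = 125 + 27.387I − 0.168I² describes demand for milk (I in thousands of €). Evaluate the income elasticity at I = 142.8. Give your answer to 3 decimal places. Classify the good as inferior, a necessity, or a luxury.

-4.821 (inferior good)

At I = 142.8: Q = 610.0345.
dQ/dI = 27.387 − 0.336I = -20.59380.
η = (dQ/dI)·(I/Q) = -20.59380 × (142.8/610.0345) = -4.821.
η < 0 ⇒ inferior good.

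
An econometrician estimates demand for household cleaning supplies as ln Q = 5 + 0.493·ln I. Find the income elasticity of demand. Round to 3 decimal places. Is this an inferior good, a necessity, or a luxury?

In a log-linear demand, the coefficient on ln I is the income elasticity.
So η = 0.493.
0 < η < 1 ⇒ necessity.

0.493 (necessity)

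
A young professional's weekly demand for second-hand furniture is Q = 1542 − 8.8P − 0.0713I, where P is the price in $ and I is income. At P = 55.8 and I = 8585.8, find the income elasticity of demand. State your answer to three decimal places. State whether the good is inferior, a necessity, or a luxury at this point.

At P = 55.8, I = 8585.8: Q = 438.792.
Holding P constant, ∂Q/∂I = −0.0713.
η_I = (∂Q/∂I)·(I/Q) = -0.0713 × (8585.8/438.792) = -1.395.
Since η < 0, this is an inferior good.

-1.395 (inferior good)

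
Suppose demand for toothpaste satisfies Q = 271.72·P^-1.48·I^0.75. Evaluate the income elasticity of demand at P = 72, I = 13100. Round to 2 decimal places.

For a multiplicative demand Q = A·P^α·I^β, the income elasticity is β everywhere.
Here β = 0.75, so η = 0.75.

0.75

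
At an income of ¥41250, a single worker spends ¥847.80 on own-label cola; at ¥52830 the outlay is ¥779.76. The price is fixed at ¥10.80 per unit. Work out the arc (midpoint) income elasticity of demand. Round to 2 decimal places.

With a constant price, Q₁ = 847.80/10.80 = 78.500 and Q₂ = 779.76/10.80 = 72.200 (equivalently, work directly with expenditure since P cancels).
Midpoint %ΔQ = (779.76 − 847.80)/813.78 = -0.08361; midpoint %ΔI = (52830 − 41250)/47040 = 0.24617.
η = -0.08361 / 0.24617 = -0.34.

-0.34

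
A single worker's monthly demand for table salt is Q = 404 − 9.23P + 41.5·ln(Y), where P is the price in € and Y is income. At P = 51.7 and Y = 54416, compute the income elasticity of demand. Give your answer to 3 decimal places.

At P = 51.7, Y = 54416: Q = 379.342.
Holding P constant, ∂Q/∂Y = 41.5/Y = 0.000762643.
η_Y = (∂Q/∂Y)·(Y/Q) = 0.000762643 × (54416/379.342) = 0.109.

0.109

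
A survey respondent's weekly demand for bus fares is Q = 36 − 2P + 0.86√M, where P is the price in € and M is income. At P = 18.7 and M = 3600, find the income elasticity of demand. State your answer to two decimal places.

At P = 18.7, M = 3600: Q = 50.200.
Holding P constant, ∂Q/∂M = 0.86/(2√M) = 0.00716667.
η_M = (∂Q/∂M)·(M/Q) = 0.00716667 × (3600/50.200) = 0.51.

0.51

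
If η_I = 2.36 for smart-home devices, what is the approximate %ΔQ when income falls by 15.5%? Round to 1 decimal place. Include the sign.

-36.6%

%ΔQ ≈ η × %ΔI = 2.36 × (-15.5%) = -36.6%.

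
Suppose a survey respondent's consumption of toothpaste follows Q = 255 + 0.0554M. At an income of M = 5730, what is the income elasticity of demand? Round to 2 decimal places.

At M = 5730: Q = 572.442.
dQ/dM = 0.0554.
η = (dQ/dM)·(M/Q) = 0.0554 × (5730/572.442) = 0.55.

0.55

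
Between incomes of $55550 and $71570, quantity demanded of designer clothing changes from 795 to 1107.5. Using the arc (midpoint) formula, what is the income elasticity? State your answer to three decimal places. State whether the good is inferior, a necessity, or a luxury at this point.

1.303 (luxury)

ΔQ = 1107.5 − 795 = 312.5; midpoint Q̄ = (795 + 1107.5)/2 = 951.25.
ΔI = 71570 − 55550 = 16020; midpoint Ī = (55550 + 71570)/2 = 63560.
η = (ΔQ/Q̄) ÷ (ΔI/Ī) = (312.5/951.25) ÷ (16020/63560) = 1.303.
η > 1 ⇒ luxury.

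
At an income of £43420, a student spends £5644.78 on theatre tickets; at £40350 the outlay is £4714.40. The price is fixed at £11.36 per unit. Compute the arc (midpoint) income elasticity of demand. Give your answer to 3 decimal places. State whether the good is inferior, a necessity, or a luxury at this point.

2.451 (luxury)

With a constant price, Q₁ = 5644.78/11.36 = 496.900 and Q₂ = 4714.40/11.36 = 415.000 (equivalently, work directly with expenditure since P cancels).
Midpoint %ΔQ = (4714.40 − 5644.78)/5179.59 = -0.17962; midpoint %ΔI = (40350 − 43420)/41885 = -0.07330.
η = -0.17962 / -0.07330 = 2.451.
η > 1 ⇒ luxury.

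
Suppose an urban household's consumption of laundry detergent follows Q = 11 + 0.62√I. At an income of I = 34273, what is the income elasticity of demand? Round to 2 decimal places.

At I = 34273: Q = 125.780.
dQ/dI = 0.62/(2√I) = 0.0016745 at this income.
η = (dQ/dI)·(I/Q) = 0.0016745 × (34273/125.780) = 0.46.

0.46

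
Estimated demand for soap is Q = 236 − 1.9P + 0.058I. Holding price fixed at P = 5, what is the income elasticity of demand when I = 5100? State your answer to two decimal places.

At P = 5, I = 5100: Q = 522.300.
Holding P constant, ∂Q/∂I = 0.058.
η_I = (∂Q/∂I)·(I/Q) = 0.058 × (5100/522.300) = 0.57.

0.57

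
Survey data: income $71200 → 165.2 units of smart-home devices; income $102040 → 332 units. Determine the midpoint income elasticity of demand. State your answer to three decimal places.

1.885

ΔQ = 332 − 165.2 = 166.8; midpoint Q̄ = (165.2 + 332)/2 = 248.6.
ΔI = 102040 − 71200 = 30840; midpoint Ī = (71200 + 102040)/2 = 86620.
η = (ΔQ/Q̄) ÷ (ΔI/Ī) = (166.8/248.6) ÷ (30840/86620) = 1.885.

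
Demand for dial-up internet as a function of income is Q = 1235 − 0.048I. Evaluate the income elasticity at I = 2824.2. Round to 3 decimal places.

-0.123

At I = 2824.2: Q = 1099.438.
dQ/dI = −0.048.
η = (dQ/dI)·(I/Q) = -0.048 × (2824.2/1099.438) = -0.123.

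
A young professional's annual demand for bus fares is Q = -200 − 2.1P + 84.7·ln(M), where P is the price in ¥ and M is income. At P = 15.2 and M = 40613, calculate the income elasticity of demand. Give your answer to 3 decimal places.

0.127

At P = 15.2, M = 40613: Q = 666.903.
Holding P constant, ∂Q/∂M = 84.7/M = 0.00208554.
η_M = (∂Q/∂M)·(M/Q) = 0.00208554 × (40613/666.903) = 0.127.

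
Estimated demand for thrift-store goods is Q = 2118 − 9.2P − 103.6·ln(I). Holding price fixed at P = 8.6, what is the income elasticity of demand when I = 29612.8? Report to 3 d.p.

-0.107

At P = 8.6, I = 29612.8: Q = 972.218.
Holding P constant, ∂Q/∂I = -103.6/I = -0.00349849.
η_I = (∂Q/∂I)·(I/Q) = -0.00349849 × (29612.8/972.218) = -0.107.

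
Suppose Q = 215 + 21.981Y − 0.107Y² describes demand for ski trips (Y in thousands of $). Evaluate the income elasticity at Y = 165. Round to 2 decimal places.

At Y = 165: Q = 928.7900.
dQ/dY = 21.981 − 0.214Y = -13.32900.
η = (dQ/dY)·(Y/Q) = -13.32900 × (165/928.7900) = -2.37.

-2.37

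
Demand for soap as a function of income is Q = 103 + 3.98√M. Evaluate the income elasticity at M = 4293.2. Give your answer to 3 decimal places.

0.358

At M = 4293.2: Q = 363.780.
dQ/dM = 3.98/(2√M) = 0.0303712 at this income.
η = (dQ/dM)·(M/Q) = 0.0303712 × (4293.2/363.780) = 0.358.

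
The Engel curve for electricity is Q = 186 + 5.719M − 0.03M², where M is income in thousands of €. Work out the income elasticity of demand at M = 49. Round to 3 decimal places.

At M = 49: Q = 394.2010.
dQ/dM = 5.719 − 0.06M = 2.77900.
η = (dQ/dM)·(M/Q) = 2.77900 × (49/394.2010) = 0.345.

0.345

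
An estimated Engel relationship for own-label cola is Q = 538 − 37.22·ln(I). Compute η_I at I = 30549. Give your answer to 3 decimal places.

-0.242

At I = 30549: Q = 153.626.
dQ/dI = -37.22/I = -0.00121837 at this income.
η = (dQ/dI)·(I/Q) = -0.00121837 × (30549/153.626) = -0.242.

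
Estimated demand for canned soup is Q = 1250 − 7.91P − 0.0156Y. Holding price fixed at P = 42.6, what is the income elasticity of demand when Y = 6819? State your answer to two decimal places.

-0.13

At P = 42.6, Y = 6819: Q = 806.658.
Holding P constant, ∂Q/∂Y = −0.0156.
η_Y = (∂Q/∂Y)·(Y/Q) = -0.0156 × (6819/806.658) = -0.13.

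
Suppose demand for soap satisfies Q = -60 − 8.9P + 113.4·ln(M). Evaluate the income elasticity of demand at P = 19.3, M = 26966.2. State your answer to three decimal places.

0.123

At P = 19.3, M = 26966.2: Q = 925.175.
Holding P constant, ∂Q/∂M = 113.4/M = 0.00420526.
η_M = (∂Q/∂M)·(M/Q) = 0.00420526 × (26966.2/925.175) = 0.123.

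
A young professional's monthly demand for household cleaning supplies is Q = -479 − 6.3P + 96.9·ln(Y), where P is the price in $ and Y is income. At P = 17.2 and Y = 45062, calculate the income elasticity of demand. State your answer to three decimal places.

0.215

At P = 17.2, Y = 45062: Q = 451.000.
Holding P constant, ∂Q/∂Y = 96.9/Y = 0.00215037.
η_Y = (∂Q/∂Y)·(Y/Q) = 0.00215037 × (45062/451.000) = 0.215.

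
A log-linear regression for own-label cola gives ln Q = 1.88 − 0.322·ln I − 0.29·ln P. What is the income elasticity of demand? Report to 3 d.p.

-0.322

In a log-linear demand, the coefficient on ln I is the income elasticity.
So η = -0.322.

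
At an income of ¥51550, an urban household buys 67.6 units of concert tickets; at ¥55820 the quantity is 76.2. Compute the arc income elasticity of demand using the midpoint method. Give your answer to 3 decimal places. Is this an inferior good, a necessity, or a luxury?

ΔQ = 76.2 − 67.6 = 8.6; midpoint Q̄ = (67.6 + 76.2)/2 = 71.9.
ΔI = 55820 − 51550 = 4270; midpoint Ī = (51550 + 55820)/2 = 53685.
η = (ΔQ/Q̄) ÷ (ΔI/Ī) = (8.6/71.9) ÷ (4270/53685) = 1.504.
η > 1 ⇒ luxury.

1.504 (luxury)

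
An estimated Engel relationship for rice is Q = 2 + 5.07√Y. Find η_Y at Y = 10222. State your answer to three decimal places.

At Y = 10222: Q = 514.597.
dQ/dY = 5.07/(2√Y) = 0.0250732 at this income.
η = (dQ/dY)·(Y/Q) = 0.0250732 × (10222/514.597) = 0.498.

0.498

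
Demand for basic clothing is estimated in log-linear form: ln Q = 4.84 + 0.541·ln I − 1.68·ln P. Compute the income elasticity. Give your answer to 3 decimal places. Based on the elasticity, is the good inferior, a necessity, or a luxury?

0.541 (necessity)

In a log-linear demand, the coefficient on ln I is the income elasticity.
So η = 0.541.
0 < η < 1 ⇒ necessity.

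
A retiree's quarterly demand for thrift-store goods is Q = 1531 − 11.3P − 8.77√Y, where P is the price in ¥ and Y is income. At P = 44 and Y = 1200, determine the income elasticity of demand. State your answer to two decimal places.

-0.21

At P = 44, Y = 1200: Q = 729.998.
Holding P constant, ∂Q/∂Y = -8.77/(2√Y) = -0.126584.
η_Y = (∂Q/∂Y)·(Y/Q) = -0.126584 × (1200/729.998) = -0.21.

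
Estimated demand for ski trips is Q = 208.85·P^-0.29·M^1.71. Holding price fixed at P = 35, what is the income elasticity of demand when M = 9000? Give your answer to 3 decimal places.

1.710

For a multiplicative demand Q = A·P^α·M^β, the income elasticity is β everywhere.
Here β = 1.71, so η = 1.710.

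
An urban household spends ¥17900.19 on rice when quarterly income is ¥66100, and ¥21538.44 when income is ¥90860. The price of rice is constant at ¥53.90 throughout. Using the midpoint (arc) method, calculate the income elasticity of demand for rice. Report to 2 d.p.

With a constant price, Q₁ = 17900.19/53.90 = 332.100 and Q₂ = 21538.44/53.90 = 399.600 (equivalently, work directly with expenditure since P cancels).
Midpoint %ΔQ = (21538.44 − 17900.19)/19719.31 = 0.18450; midpoint %ΔI = (90860 − 66100)/78480 = 0.31549.
η = 0.18450 / 0.31549 = 0.58.

0.58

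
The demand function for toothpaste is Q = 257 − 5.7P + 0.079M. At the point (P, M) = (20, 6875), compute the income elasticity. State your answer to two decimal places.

At P = 20, M = 6875: Q = 686.125.
Holding P constant, ∂Q/∂M = 0.079.
η_M = (∂Q/∂M)·(M/Q) = 0.079 × (6875/686.125) = 0.79.

0.79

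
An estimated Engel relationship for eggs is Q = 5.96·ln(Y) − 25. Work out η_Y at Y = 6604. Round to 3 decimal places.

At Y = 6604: Q = 27.421.
dQ/dY = 5.96/Y = 0.000902483 at this income.
η = (dQ/dY)·(Y/Q) = 0.000902483 × (6604/27.421) = 0.217.

0.217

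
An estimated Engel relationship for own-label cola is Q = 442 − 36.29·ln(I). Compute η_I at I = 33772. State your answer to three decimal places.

-0.571

At I = 33772: Q = 63.590.
dQ/dI = -36.29/I = -0.00107456 at this income.
η = (dQ/dI)·(I/Q) = -0.00107456 × (33772/63.590) = -0.571.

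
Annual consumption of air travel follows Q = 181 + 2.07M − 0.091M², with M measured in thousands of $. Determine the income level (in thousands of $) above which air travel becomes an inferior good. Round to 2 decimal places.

dQ/dM = 2.07 − 0.182M.
The good is inferior where dQ/dM < 0. Setting dQ/dM = 0 gives M = 2.07 / 0.182 = 11.37.

11.37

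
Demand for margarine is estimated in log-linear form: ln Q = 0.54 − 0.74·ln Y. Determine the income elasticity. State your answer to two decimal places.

In a log-linear demand, the coefficient on ln Y is the income elasticity.
So η = -0.74.

-0.74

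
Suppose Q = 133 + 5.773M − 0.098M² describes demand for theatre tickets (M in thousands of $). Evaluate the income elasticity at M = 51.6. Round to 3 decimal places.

At M = 51.6: Q = 169.9559.
dQ/dM = 5.773 − 0.196M = -4.34060.
η = (dQ/dM)·(M/Q) = -4.34060 × (51.6/169.9559) = -1.318.

-1.318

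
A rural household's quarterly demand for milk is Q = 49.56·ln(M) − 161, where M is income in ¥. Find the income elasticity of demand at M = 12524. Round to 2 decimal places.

At M = 12524: Q = 306.619.
dQ/dM = 49.56/M = 0.0039572 at this income.
η = (dQ/dM)·(M/Q) = 0.0039572 × (12524/306.619) = 0.16.

0.16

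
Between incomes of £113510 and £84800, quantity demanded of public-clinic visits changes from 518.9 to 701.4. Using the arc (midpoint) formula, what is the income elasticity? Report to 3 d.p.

-1.033

ΔQ = 701.4 − 518.9 = 182.5; midpoint Q̄ = (518.9 + 701.4)/2 = 610.15.
ΔI = 84800 − 113510 = -28710; midpoint Ī = (113510 + 84800)/2 = 99155.
η = (ΔQ/Q̄) ÷ (ΔI/Ī) = (182.5/610.15) ÷ (-28710/99155) = -1.033.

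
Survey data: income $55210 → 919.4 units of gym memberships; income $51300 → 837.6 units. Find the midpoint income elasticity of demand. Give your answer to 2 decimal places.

ΔQ = 837.6 − 919.4 = -81.8; midpoint Q̄ = (919.4 + 837.6)/2 = 878.5.
ΔI = 51300 − 55210 = -3910; midpoint Ī = (55210 + 51300)/2 = 53255.
η = (ΔQ/Q̄) ÷ (ΔI/Ī) = (-81.8/878.5) ÷ (-3910/53255) = 1.27.

1.27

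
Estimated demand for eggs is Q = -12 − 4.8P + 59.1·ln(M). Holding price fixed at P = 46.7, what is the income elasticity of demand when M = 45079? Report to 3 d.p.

0.149

At P = 46.7, M = 45079: Q = 397.166.
Holding P constant, ∂Q/∂M = 59.1/M = 0.00131103.
η_M = (∂Q/∂M)·(M/Q) = 0.00131103 × (45079/397.166) = 0.149.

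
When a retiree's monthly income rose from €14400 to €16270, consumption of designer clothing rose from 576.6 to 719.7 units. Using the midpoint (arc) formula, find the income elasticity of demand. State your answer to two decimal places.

ΔQ = 719.7 − 576.6 = 143.1; midpoint Q̄ = (576.6 + 719.7)/2 = 648.15.
ΔI = 16270 − 14400 = 1870; midpoint Ī = (14400 + 16270)/2 = 15335.
η = (ΔQ/Q̄) ÷ (ΔI/Ī) = (143.1/648.15) ÷ (1870/15335) = 1.81.

1.81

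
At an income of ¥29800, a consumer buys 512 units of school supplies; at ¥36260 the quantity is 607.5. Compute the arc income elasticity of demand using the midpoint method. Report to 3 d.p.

ΔQ = 607.5 − 512 = 95.5; midpoint Q̄ = (512 + 607.5)/2 = 559.75.
ΔI = 36260 − 29800 = 6460; midpoint Ī = (29800 + 36260)/2 = 33030.
η = (ΔQ/Q̄) ÷ (ΔI/Ī) = (95.5/559.75) ÷ (6460/33030) = 0.872.

0.872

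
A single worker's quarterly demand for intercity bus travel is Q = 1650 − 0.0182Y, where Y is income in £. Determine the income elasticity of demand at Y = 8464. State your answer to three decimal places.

At Y = 8464: Q = 1495.955.
dQ/dY = −0.0182.
η = (dQ/dY)·(Y/Q) = -0.0182 × (8464/1495.955) = -0.103.

-0.103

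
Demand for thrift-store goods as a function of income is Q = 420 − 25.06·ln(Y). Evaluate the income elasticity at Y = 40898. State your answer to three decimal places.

At Y = 40898: Q = 153.892.
dQ/dY = -25.06/Y = -0.000612744 at this income.
η = (dQ/dY)·(Y/Q) = -0.000612744 × (40898/153.892) = -0.163.

-0.163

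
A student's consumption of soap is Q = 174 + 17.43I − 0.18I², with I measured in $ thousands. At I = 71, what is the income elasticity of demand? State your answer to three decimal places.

At I = 71: Q = 504.1500.
dQ/dI = 17.43 − 0.36I = -8.13000.
η = (dQ/dI)·(I/Q) = -8.13000 × (71/504.1500) = -1.145.

-1.145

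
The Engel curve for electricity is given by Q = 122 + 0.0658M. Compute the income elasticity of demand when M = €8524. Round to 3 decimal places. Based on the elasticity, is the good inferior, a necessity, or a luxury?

0.821 (necessity)

At M = 8524: Q = 682.879.
dQ/dM = 0.0658.
η = (dQ/dM)·(M/Q) = 0.0658 × (8524/682.879) = 0.821.
Since 0 < η < 1, the good is a necessity.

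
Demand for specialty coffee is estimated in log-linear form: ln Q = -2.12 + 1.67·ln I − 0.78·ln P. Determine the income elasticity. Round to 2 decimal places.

In a log-linear demand, the coefficient on ln I is the income elasticity.
So η = 1.67.

1.67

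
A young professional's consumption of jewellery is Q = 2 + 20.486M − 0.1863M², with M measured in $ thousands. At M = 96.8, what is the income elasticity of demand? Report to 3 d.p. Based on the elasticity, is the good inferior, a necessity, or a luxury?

-6.301 (inferior good)

At M = 96.8: Q = 239.3691.
dQ/dM = 20.486 − 0.3726M = -15.58168.
η = (dQ/dM)·(M/Q) = -15.58168 × (96.8/239.3691) = -6.301.
η < 0 ⇒ inferior good.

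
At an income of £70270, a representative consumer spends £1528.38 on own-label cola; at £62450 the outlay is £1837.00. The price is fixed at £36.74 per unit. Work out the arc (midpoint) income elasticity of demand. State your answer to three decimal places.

With a constant price, Q₁ = 1528.38/36.74 = 41.600 and Q₂ = 1837.00/36.74 = 50.000 (equivalently, work directly with expenditure since P cancels).
Midpoint %ΔQ = (1837.00 − 1528.38)/1682.69 = 0.18341; midpoint %ΔI = (62450 − 70270)/66360 = -0.11784.
η = 0.18341 / -0.11784 = -1.556.

-1.556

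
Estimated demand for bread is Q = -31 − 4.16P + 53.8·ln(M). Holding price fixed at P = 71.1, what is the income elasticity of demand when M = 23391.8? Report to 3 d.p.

0.251

At P = 71.1, M = 23391.8: Q = 214.460.
Holding P constant, ∂Q/∂M = 53.8/M = 0.00229995.
η_M = (∂Q/∂M)·(M/Q) = 0.00229995 × (23391.8/214.460) = 0.251.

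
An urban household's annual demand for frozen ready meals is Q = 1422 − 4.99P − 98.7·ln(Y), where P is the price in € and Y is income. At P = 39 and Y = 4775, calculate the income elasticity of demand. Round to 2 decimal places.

-0.25

At P = 39, Y = 4775: Q = 391.288.
Holding P constant, ∂Q/∂Y = -98.7/Y = -0.0206702.
η_Y = (∂Q/∂Y)·(Y/Q) = -0.0206702 × (4775/391.288) = -0.25.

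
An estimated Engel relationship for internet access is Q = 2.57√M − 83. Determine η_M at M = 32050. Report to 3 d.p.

0.610

At M = 32050: Q = 377.095.
dQ/dM = 2.57/(2√M) = 0.00717776 at this income.
η = (dQ/dM)·(M/Q) = 0.00717776 × (32050/377.095) = 0.610.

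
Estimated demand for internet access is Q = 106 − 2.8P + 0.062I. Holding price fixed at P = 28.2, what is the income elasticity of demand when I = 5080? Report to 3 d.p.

0.921

At P = 28.2, I = 5080: Q = 342.000.
Holding P constant, ∂Q/∂I = 0.062.
η_I = (∂Q/∂I)·(I/Q) = 0.062 × (5080/342.000) = 0.921.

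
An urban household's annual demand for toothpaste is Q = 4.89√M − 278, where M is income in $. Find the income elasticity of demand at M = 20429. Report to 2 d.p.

0.83

At M = 20429: Q = 420.928.
dQ/dM = 4.89/(2√M) = 0.0171063 at this income.
η = (dQ/dM)·(M/Q) = 0.0171063 × (20429/420.928) = 0.83.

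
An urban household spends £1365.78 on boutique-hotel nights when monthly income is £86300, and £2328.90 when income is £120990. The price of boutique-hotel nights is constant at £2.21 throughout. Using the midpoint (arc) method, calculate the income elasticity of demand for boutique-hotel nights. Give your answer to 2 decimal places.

1.56

With a constant price, Q₁ = 1365.78/2.21 = 618.000 and Q₂ = 2328.90/2.21 = 1053.801 (equivalently, work directly with expenditure since P cancels).
Midpoint %ΔQ = (2328.90 − 1365.78)/1847.34 = 0.52136; midpoint %ΔI = (120990 − 86300)/103645 = 0.33470.
η = 0.52136 / 0.33470 = 1.56.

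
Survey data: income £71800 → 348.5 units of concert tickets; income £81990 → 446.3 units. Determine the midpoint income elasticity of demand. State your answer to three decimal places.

ΔQ = 446.3 − 348.5 = 97.8; midpoint Q̄ = (348.5 + 446.3)/2 = 397.4.
ΔI = 81990 − 71800 = 10190; midpoint Ī = (71800 + 81990)/2 = 76895.
η = (ΔQ/Q̄) ÷ (ΔI/Ī) = (97.8/397.4) ÷ (10190/76895) = 1.857.

1.857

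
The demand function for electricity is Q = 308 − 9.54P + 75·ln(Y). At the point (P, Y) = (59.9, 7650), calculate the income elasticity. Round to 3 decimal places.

At P = 59.9, Y = 7650: Q = 407.239.
Holding P constant, ∂Q/∂Y = 75/Y = 0.00980392.
η_Y = (∂Q/∂Y)·(Y/Q) = 0.00980392 × (7650/407.239) = 0.184.

0.184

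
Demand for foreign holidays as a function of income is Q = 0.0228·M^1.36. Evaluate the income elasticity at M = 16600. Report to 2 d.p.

1.36

For Q = A·M^β the income elasticity is constant and equal to β.
Here β = 1.36, so η = 1.36.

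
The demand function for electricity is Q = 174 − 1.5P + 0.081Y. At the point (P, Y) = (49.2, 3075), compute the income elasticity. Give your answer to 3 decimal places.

0.713

At P = 49.2, Y = 3075: Q = 349.275.
Holding P constant, ∂Q/∂Y = 0.081.
η_Y = (∂Q/∂Y)·(Y/Q) = 0.081 × (3075/349.275) = 0.713.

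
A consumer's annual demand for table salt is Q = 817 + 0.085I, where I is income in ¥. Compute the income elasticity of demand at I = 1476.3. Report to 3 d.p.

At I = 1476.3: Q = 942.486.
dQ/dI = 0.085.
η = (dQ/dI)·(I/Q) = 0.085 × (1476.3/942.486) = 0.133.

0.133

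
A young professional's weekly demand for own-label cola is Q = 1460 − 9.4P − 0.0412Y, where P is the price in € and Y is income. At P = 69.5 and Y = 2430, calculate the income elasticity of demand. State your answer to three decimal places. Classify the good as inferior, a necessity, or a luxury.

-0.142 (inferior good)

At P = 69.5, Y = 2430: Q = 706.584.
Holding P constant, ∂Q/∂Y = −0.0412.
η_Y = (∂Q/∂Y)·(Y/Q) = -0.0412 × (2430/706.584) = -0.142.
Since η < 0, this is an inferior good.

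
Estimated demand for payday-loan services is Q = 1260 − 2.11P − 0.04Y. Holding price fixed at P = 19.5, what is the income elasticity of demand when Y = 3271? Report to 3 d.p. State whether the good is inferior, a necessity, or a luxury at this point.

-0.120 (inferior good)

At P = 19.5, Y = 3271: Q = 1088.015.
Holding P constant, ∂Q/∂Y = −0.04.
η_Y = (∂Q/∂Y)·(Y/Q) = -0.04 × (3271/1088.015) = -0.120.
Since η < 0, this is an inferior good.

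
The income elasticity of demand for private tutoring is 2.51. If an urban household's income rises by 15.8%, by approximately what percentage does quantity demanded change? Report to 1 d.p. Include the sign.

%ΔQ ≈ η × %ΔI = 2.51 × 15.8% = 39.7%.

39.7%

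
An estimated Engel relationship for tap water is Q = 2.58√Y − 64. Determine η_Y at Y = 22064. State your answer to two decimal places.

0.60

At Y = 22064: Q = 319.232.
dQ/dY = 2.58/(2√Y) = 0.00868456 at this income.
η = (dQ/dY)·(Y/Q) = 0.00868456 × (22064/319.232) = 0.60.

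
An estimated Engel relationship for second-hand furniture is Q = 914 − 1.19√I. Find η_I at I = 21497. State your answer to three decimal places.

At I = 21497: Q = 739.524.
dQ/dI = -1.19/(2√I) = -0.00405815 at this income.
η = (dQ/dI)·(I/Q) = -0.00405815 × (21497/739.524) = -0.118.

-0.118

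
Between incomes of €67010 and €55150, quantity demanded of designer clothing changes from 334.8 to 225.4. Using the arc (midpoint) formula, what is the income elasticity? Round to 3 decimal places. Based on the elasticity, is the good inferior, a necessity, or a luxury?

ΔQ = 225.4 − 334.8 = -109.4; midpoint Q̄ = (334.8 + 225.4)/2 = 280.1.
ΔI = 55150 − 67010 = -11860; midpoint Ī = (67010 + 55150)/2 = 61080.
η = (ΔQ/Q̄) ÷ (ΔI/Ī) = (-109.4/280.1) ÷ (-11860/61080) = 2.011.
η > 1 ⇒ luxury.

2.011 (luxury)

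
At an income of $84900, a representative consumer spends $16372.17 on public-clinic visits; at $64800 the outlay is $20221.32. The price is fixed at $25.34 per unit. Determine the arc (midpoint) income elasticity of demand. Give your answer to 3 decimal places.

With a constant price, Q₁ = 16372.17/25.34 = 646.100 and Q₂ = 20221.32/25.34 = 798.000 (equivalently, work directly with expenditure since P cancels).
Midpoint %ΔQ = (20221.32 − 16372.17)/18296.75 = 0.21037; midpoint %ΔI = (64800 − 84900)/74850 = -0.26854.
η = 0.21037 / -0.26854 = -0.783.

-0.783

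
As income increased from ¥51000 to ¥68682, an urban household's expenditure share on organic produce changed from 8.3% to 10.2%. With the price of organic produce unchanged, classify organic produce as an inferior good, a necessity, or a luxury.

luxury

The budget share rises as income rises, so η > 1.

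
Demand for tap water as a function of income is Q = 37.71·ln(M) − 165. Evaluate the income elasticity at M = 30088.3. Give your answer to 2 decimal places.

At M = 30088.3: Q = 223.861.
dQ/dM = 37.71/M = 0.00125331 at this income.
η = (dQ/dM)·(M/Q) = 0.00125331 × (30088.3/223.861) = 0.17.

0.17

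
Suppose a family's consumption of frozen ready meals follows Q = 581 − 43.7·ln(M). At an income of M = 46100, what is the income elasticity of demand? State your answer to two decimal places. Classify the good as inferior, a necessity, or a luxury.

-0.39 (inferior good)

At M = 46100: Q = 111.725.
dQ/dM = -43.7/M = -0.000947939 at this income.
η = (dQ/dM)·(M/Q) = -0.000947939 × (46100/111.725) = -0.39.
Since η < 0, the good is an inferior good.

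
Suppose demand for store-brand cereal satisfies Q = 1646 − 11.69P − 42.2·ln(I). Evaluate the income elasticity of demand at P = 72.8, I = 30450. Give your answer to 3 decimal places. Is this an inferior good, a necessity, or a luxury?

At P = 72.8, I = 30450: Q = 359.302.
Holding P constant, ∂Q/∂I = -42.2/I = -0.00138588.
η_I = (∂Q/∂I)·(I/Q) = -0.00138588 × (30450/359.302) = -0.117.
Since η < 0, this is an inferior good.

-0.117 (inferior good)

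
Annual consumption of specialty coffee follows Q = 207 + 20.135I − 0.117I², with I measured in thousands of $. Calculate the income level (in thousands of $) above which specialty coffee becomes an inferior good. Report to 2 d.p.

dQ/dI = 20.135 − 0.234I.
The good is inferior where dQ/dI < 0. Setting dQ/dI = 0 gives I = 20.135 / 0.234 = 86.05.

86.05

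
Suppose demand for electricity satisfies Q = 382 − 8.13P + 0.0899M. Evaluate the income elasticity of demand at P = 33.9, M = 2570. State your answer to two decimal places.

At P = 33.9, M = 2570: Q = 337.436.
Holding P constant, ∂Q/∂M = 0.0899.
η_M = (∂Q/∂M)·(M/Q) = 0.0899 × (2570/337.436) = 0.68.

0.68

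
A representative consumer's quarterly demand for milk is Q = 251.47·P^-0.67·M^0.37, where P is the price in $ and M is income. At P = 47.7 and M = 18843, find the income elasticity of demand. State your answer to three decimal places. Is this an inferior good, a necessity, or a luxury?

For a multiplicative demand Q = A·P^α·M^β, the income elasticity is β everywhere.
Here β = 0.37, so η = 0.370.
Since 0 < η < 1, this is a necessity.

0.370 (necessity)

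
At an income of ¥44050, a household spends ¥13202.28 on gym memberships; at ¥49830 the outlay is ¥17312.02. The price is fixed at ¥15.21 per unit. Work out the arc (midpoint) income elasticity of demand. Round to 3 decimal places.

2.188

With a constant price, Q₁ = 13202.28/15.21 = 868.000 and Q₂ = 17312.02/15.21 = 1138.200 (equivalently, work directly with expenditure since P cancels).
Midpoint %ΔQ = (17312.02 − 13202.28)/15257.15 = 0.26936; midpoint %ΔI = (49830 − 44050)/46940 = 0.12314.
η = 0.26936 / 0.12314 = 2.188.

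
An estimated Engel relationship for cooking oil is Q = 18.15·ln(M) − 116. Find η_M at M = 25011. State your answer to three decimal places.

At M = 25011: Q = 67.806.
dQ/dM = 18.15/M = 0.000725681 at this income.
η = (dQ/dM)·(M/Q) = 0.000725681 × (25011/67.806) = 0.268.

0.268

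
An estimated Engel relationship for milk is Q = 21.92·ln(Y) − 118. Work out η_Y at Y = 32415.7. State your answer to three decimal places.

0.200

At Y = 32415.7: Q = 109.670.
dQ/dY = 21.92/Y = 0.000676216 at this income.
η = (dQ/dY)·(Y/Q) = 0.000676216 × (32415.7/109.670) = 0.200.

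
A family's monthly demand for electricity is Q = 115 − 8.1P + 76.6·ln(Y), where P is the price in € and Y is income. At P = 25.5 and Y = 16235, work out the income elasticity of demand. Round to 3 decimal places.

0.118

At P = 25.5, Y = 16235: Q = 651.081.
Holding P constant, ∂Q/∂Y = 76.6/Y = 0.0047182.
η_Y = (∂Q/∂Y)·(Y/Q) = 0.0047182 × (16235/651.081) = 0.118.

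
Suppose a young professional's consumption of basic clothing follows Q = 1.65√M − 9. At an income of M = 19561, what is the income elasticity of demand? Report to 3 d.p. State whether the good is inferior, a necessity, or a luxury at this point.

0.520 (necessity)

At M = 19561: Q = 221.770.
dQ/dM = 1.65/(2√M) = 0.00589873 at this income.
η = (dQ/dM)·(M/Q) = 0.00589873 × (19561/221.770) = 0.520.
Since 0 < η < 1, the good is a necessity.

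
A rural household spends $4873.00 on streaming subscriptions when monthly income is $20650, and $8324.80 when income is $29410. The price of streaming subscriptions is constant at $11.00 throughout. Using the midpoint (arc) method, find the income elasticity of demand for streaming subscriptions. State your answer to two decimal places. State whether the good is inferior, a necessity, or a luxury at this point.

With a constant price, Q₁ = 4873.00/11.00 = 443.000 and Q₂ = 8324.80/11.00 = 756.800 (equivalently, work directly with expenditure since P cancels).
Midpoint %ΔQ = (8324.80 − 4873.00)/6598.90 = 0.52309; midpoint %ΔI = (29410 − 20650)/25030 = 0.34998.
η = 0.52309 / 0.34998 = 1.49.
η > 1 ⇒ luxury.

1.49 (luxury)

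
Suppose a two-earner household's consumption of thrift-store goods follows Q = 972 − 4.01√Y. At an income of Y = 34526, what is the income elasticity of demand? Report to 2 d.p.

At Y = 34526: Q = 226.895.
dQ/dY = -4.01/(2√Y) = -0.0107905 at this income.
η = (dQ/dY)·(Y/Q) = -0.0107905 × (34526/226.895) = -1.64.

-1.64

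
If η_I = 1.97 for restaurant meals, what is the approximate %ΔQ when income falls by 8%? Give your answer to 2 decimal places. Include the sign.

%ΔQ ≈ η × %ΔI = 1.97 × (-8%) = -15.76%.

-15.76%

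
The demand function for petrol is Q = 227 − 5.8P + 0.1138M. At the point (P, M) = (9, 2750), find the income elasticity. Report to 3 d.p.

0.642

At P = 9, M = 2750: Q = 487.750.
Holding P constant, ∂Q/∂M = 0.1138.
η_M = (∂Q/∂M)·(M/Q) = 0.1138 × (2750/487.750) = 0.642.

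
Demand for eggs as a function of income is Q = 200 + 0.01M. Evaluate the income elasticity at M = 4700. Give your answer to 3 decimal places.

0.190

At M = 4700: Q = 247.000.
dQ/dM = 0.01.
η = (dQ/dM)·(M/Q) = 0.01 × (4700/247.000) = 0.190.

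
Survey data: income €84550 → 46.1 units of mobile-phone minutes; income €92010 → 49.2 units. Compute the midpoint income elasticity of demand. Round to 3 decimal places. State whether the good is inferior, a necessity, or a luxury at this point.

ΔQ = 49.2 − 46.1 = 3.1; midpoint Q̄ = (46.1 + 49.2)/2 = 47.65.
ΔI = 92010 − 84550 = 7460; midpoint Ī = (84550 + 92010)/2 = 88280.
η = (ΔQ/Q̄) ÷ (ΔI/Ī) = (3.1/47.65) ÷ (7460/88280) = 0.770.
0 < η < 1 ⇒ necessity.

0.770 (necessity)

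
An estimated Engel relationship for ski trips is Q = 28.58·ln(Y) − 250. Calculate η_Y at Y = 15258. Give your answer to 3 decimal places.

At Y = 15258: Q = 25.307.
dQ/dY = 28.58/Y = 0.00187312 at this income.
η = (dQ/dY)·(Y/Q) = 0.00187312 × (15258/25.307) = 1.129.

1.129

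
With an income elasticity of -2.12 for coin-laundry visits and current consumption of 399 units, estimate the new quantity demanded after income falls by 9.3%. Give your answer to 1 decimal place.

477.7

%ΔQ ≈ η × %ΔI = -2.12 × (-9.3%) = 19.716%.
New Q ≈ 399 × (1 + 0.19716) = 477.7.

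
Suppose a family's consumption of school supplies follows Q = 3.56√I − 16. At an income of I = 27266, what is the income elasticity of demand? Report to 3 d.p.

0.514

At I = 27266: Q = 571.842.
dQ/dI = 3.56/(2√I) = 0.0107798 at this income.
η = (dQ/dI)·(I/Q) = 0.0107798 × (27266/571.842) = 0.514.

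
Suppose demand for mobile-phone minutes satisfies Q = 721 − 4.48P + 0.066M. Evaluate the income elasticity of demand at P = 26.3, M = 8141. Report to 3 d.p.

At P = 26.3, M = 8141: Q = 1140.482.
Holding P constant, ∂Q/∂M = 0.066.
η_M = (∂Q/∂M)·(M/Q) = 0.066 × (8141/1140.482) = 0.471.

0.471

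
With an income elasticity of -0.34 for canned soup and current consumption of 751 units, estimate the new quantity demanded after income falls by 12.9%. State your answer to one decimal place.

783.9

%ΔQ ≈ η × %ΔI = -0.34 × (-12.9%) = 4.386%.
New Q ≈ 751 × (1 + 0.04386) = 783.9.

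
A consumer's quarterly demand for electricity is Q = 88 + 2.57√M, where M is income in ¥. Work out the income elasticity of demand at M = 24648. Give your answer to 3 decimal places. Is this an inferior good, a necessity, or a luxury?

At M = 24648: Q = 491.482.
dQ/dM = 2.57/(2√M) = 0.00818488 at this income.
η = (dQ/dM)·(M/Q) = 0.00818488 × (24648/491.482) = 0.410.
Since 0 < η < 1, the good is a necessity.

0.410 (necessity)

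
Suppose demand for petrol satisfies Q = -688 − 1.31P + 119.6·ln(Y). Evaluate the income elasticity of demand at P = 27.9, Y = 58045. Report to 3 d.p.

At P = 27.9, Y = 58045: Q = 587.340.
Holding P constant, ∂Q/∂Y = 119.6/Y = 0.00206047.
η_Y = (∂Q/∂Y)·(Y/Q) = 0.00206047 × (58045/587.340) = 0.204.

0.204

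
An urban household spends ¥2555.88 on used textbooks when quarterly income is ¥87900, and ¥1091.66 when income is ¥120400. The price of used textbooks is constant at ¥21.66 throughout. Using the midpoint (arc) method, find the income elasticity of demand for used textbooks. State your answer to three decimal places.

-2.573

With a constant price, Q₁ = 2555.88/21.66 = 118.000 and Q₂ = 1091.66/21.66 = 50.400 (equivalently, work directly with expenditure since P cancels).
Midpoint %ΔQ = (1091.66 − 2555.88)/1823.77 = -0.80285; midpoint %ΔI = (120400 − 87900)/104150 = 0.31205.
η = -0.80285 / 0.31205 = -2.573.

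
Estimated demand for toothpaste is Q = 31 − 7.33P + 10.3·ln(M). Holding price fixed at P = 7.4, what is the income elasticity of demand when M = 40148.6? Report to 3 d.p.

0.120

At P = 7.4, M = 40148.6: Q = 85.942.
Holding P constant, ∂Q/∂M = 10.3/M = 0.000256547.
η_M = (∂Q/∂M)·(M/Q) = 0.000256547 × (40148.6/85.942) = 0.120.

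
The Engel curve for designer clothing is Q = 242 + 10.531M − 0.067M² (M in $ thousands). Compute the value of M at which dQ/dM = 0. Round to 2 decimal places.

dQ/dM = 10.531 − 0.134M.
The good is inferior where dQ/dM < 0. Setting dQ/dM = 0 gives M = 10.531 / 0.134 = 78.59.

78.59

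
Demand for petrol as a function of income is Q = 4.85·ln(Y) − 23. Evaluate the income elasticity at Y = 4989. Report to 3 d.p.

At Y = 4989: Q = 18.298.
dQ/dY = 4.85/Y = 0.000972139 at this income.
η = (dQ/dY)·(Y/Q) = 0.000972139 × (4989/18.298) = 0.265.

0.265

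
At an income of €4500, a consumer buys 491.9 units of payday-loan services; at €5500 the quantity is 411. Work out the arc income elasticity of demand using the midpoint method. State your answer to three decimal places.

ΔQ = 411 − 491.9 = -80.9; midpoint Q̄ = (491.9 + 411)/2 = 451.45.
ΔI = 5500 − 4500 = 1000; midpoint Ī = (4500 + 5500)/2 = 5000.
η = (ΔQ/Q̄) ÷ (ΔI/Ī) = (-80.9/451.45) ÷ (1000/5000) = -0.896.

-0.896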